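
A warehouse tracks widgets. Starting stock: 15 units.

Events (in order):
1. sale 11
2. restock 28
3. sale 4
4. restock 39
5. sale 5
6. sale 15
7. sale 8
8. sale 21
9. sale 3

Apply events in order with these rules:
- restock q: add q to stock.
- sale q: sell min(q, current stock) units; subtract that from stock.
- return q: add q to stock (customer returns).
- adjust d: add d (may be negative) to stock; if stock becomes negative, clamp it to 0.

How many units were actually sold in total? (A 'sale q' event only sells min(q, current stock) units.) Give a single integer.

Processing events:
Start: stock = 15
  Event 1 (sale 11): sell min(11,15)=11. stock: 15 - 11 = 4. total_sold = 11
  Event 2 (restock 28): 4 + 28 = 32
  Event 3 (sale 4): sell min(4,32)=4. stock: 32 - 4 = 28. total_sold = 15
  Event 4 (restock 39): 28 + 39 = 67
  Event 5 (sale 5): sell min(5,67)=5. stock: 67 - 5 = 62. total_sold = 20
  Event 6 (sale 15): sell min(15,62)=15. stock: 62 - 15 = 47. total_sold = 35
  Event 7 (sale 8): sell min(8,47)=8. stock: 47 - 8 = 39. total_sold = 43
  Event 8 (sale 21): sell min(21,39)=21. stock: 39 - 21 = 18. total_sold = 64
  Event 9 (sale 3): sell min(3,18)=3. stock: 18 - 3 = 15. total_sold = 67
Final: stock = 15, total_sold = 67

Answer: 67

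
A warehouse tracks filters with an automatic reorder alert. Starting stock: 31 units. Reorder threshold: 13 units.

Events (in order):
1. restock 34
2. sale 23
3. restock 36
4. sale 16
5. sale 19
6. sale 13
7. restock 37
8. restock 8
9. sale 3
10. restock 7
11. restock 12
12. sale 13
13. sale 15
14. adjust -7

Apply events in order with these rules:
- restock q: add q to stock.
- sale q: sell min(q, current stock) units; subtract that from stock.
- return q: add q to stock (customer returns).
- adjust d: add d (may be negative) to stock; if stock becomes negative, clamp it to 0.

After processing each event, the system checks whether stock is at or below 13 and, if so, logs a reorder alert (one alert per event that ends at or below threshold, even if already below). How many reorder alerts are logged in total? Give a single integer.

Processing events:
Start: stock = 31
  Event 1 (restock 34): 31 + 34 = 65
  Event 2 (sale 23): sell min(23,65)=23. stock: 65 - 23 = 42. total_sold = 23
  Event 3 (restock 36): 42 + 36 = 78
  Event 4 (sale 16): sell min(16,78)=16. stock: 78 - 16 = 62. total_sold = 39
  Event 5 (sale 19): sell min(19,62)=19. stock: 62 - 19 = 43. total_sold = 58
  Event 6 (sale 13): sell min(13,43)=13. stock: 43 - 13 = 30. total_sold = 71
  Event 7 (restock 37): 30 + 37 = 67
  Event 8 (restock 8): 67 + 8 = 75
  Event 9 (sale 3): sell min(3,75)=3. stock: 75 - 3 = 72. total_sold = 74
  Event 10 (restock 7): 72 + 7 = 79
  Event 11 (restock 12): 79 + 12 = 91
  Event 12 (sale 13): sell min(13,91)=13. stock: 91 - 13 = 78. total_sold = 87
  Event 13 (sale 15): sell min(15,78)=15. stock: 78 - 15 = 63. total_sold = 102
  Event 14 (adjust -7): 63 + -7 = 56
Final: stock = 56, total_sold = 102

Checking against threshold 13:
  After event 1: stock=65 > 13
  After event 2: stock=42 > 13
  After event 3: stock=78 > 13
  After event 4: stock=62 > 13
  After event 5: stock=43 > 13
  After event 6: stock=30 > 13
  After event 7: stock=67 > 13
  After event 8: stock=75 > 13
  After event 9: stock=72 > 13
  After event 10: stock=79 > 13
  After event 11: stock=91 > 13
  After event 12: stock=78 > 13
  After event 13: stock=63 > 13
  After event 14: stock=56 > 13
Alert events: []. Count = 0

Answer: 0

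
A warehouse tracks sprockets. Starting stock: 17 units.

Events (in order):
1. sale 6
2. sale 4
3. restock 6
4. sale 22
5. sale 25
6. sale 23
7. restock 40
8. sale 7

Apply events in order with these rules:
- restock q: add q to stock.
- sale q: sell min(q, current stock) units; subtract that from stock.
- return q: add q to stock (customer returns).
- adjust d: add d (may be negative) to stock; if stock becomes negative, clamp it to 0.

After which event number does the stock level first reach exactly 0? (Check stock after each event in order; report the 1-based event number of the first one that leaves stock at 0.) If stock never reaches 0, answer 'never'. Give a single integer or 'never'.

Answer: 4

Derivation:
Processing events:
Start: stock = 17
  Event 1 (sale 6): sell min(6,17)=6. stock: 17 - 6 = 11. total_sold = 6
  Event 2 (sale 4): sell min(4,11)=4. stock: 11 - 4 = 7. total_sold = 10
  Event 3 (restock 6): 7 + 6 = 13
  Event 4 (sale 22): sell min(22,13)=13. stock: 13 - 13 = 0. total_sold = 23
  Event 5 (sale 25): sell min(25,0)=0. stock: 0 - 0 = 0. total_sold = 23
  Event 6 (sale 23): sell min(23,0)=0. stock: 0 - 0 = 0. total_sold = 23
  Event 7 (restock 40): 0 + 40 = 40
  Event 8 (sale 7): sell min(7,40)=7. stock: 40 - 7 = 33. total_sold = 30
Final: stock = 33, total_sold = 30

First zero at event 4.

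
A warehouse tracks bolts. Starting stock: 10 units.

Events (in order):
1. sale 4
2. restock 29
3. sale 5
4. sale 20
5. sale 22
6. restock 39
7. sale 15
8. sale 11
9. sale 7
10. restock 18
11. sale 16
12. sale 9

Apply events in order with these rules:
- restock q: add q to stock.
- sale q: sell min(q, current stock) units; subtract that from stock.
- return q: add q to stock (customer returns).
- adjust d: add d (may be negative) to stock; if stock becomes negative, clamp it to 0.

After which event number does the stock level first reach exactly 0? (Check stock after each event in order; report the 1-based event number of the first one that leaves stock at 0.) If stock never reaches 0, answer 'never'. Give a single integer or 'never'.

Answer: 5

Derivation:
Processing events:
Start: stock = 10
  Event 1 (sale 4): sell min(4,10)=4. stock: 10 - 4 = 6. total_sold = 4
  Event 2 (restock 29): 6 + 29 = 35
  Event 3 (sale 5): sell min(5,35)=5. stock: 35 - 5 = 30. total_sold = 9
  Event 4 (sale 20): sell min(20,30)=20. stock: 30 - 20 = 10. total_sold = 29
  Event 5 (sale 22): sell min(22,10)=10. stock: 10 - 10 = 0. total_sold = 39
  Event 6 (restock 39): 0 + 39 = 39
  Event 7 (sale 15): sell min(15,39)=15. stock: 39 - 15 = 24. total_sold = 54
  Event 8 (sale 11): sell min(11,24)=11. stock: 24 - 11 = 13. total_sold = 65
  Event 9 (sale 7): sell min(7,13)=7. stock: 13 - 7 = 6. total_sold = 72
  Event 10 (restock 18): 6 + 18 = 24
  Event 11 (sale 16): sell min(16,24)=16. stock: 24 - 16 = 8. total_sold = 88
  Event 12 (sale 9): sell min(9,8)=8. stock: 8 - 8 = 0. total_sold = 96
Final: stock = 0, total_sold = 96

First zero at event 5.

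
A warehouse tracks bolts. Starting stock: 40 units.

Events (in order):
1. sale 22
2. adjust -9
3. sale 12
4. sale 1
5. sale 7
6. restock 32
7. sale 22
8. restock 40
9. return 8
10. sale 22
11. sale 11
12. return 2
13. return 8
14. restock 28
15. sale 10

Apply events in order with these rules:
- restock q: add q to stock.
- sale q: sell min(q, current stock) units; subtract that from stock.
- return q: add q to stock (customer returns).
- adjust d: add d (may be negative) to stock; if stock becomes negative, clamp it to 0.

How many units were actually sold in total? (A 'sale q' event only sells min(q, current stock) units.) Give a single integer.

Answer: 96

Derivation:
Processing events:
Start: stock = 40
  Event 1 (sale 22): sell min(22,40)=22. stock: 40 - 22 = 18. total_sold = 22
  Event 2 (adjust -9): 18 + -9 = 9
  Event 3 (sale 12): sell min(12,9)=9. stock: 9 - 9 = 0. total_sold = 31
  Event 4 (sale 1): sell min(1,0)=0. stock: 0 - 0 = 0. total_sold = 31
  Event 5 (sale 7): sell min(7,0)=0. stock: 0 - 0 = 0. total_sold = 31
  Event 6 (restock 32): 0 + 32 = 32
  Event 7 (sale 22): sell min(22,32)=22. stock: 32 - 22 = 10. total_sold = 53
  Event 8 (restock 40): 10 + 40 = 50
  Event 9 (return 8): 50 + 8 = 58
  Event 10 (sale 22): sell min(22,58)=22. stock: 58 - 22 = 36. total_sold = 75
  Event 11 (sale 11): sell min(11,36)=11. stock: 36 - 11 = 25. total_sold = 86
  Event 12 (return 2): 25 + 2 = 27
  Event 13 (return 8): 27 + 8 = 35
  Event 14 (restock 28): 35 + 28 = 63
  Event 15 (sale 10): sell min(10,63)=10. stock: 63 - 10 = 53. total_sold = 96
Final: stock = 53, total_sold = 96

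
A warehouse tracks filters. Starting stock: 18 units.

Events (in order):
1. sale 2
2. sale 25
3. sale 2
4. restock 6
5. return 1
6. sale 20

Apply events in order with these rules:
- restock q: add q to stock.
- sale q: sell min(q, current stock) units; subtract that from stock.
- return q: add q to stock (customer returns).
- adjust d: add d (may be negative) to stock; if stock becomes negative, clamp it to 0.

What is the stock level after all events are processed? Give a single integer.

Processing events:
Start: stock = 18
  Event 1 (sale 2): sell min(2,18)=2. stock: 18 - 2 = 16. total_sold = 2
  Event 2 (sale 25): sell min(25,16)=16. stock: 16 - 16 = 0. total_sold = 18
  Event 3 (sale 2): sell min(2,0)=0. stock: 0 - 0 = 0. total_sold = 18
  Event 4 (restock 6): 0 + 6 = 6
  Event 5 (return 1): 6 + 1 = 7
  Event 6 (sale 20): sell min(20,7)=7. stock: 7 - 7 = 0. total_sold = 25
Final: stock = 0, total_sold = 25

Answer: 0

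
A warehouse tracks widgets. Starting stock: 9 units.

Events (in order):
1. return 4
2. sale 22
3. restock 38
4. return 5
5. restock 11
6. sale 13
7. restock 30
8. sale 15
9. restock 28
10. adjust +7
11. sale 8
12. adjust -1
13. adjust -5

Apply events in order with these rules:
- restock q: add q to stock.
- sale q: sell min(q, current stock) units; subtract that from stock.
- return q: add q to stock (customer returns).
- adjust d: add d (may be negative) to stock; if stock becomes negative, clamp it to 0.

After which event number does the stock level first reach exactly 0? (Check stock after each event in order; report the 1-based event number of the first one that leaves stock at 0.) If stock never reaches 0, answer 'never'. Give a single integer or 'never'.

Answer: 2

Derivation:
Processing events:
Start: stock = 9
  Event 1 (return 4): 9 + 4 = 13
  Event 2 (sale 22): sell min(22,13)=13. stock: 13 - 13 = 0. total_sold = 13
  Event 3 (restock 38): 0 + 38 = 38
  Event 4 (return 5): 38 + 5 = 43
  Event 5 (restock 11): 43 + 11 = 54
  Event 6 (sale 13): sell min(13,54)=13. stock: 54 - 13 = 41. total_sold = 26
  Event 7 (restock 30): 41 + 30 = 71
  Event 8 (sale 15): sell min(15,71)=15. stock: 71 - 15 = 56. total_sold = 41
  Event 9 (restock 28): 56 + 28 = 84
  Event 10 (adjust +7): 84 + 7 = 91
  Event 11 (sale 8): sell min(8,91)=8. stock: 91 - 8 = 83. total_sold = 49
  Event 12 (adjust -1): 83 + -1 = 82
  Event 13 (adjust -5): 82 + -5 = 77
Final: stock = 77, total_sold = 49

First zero at event 2.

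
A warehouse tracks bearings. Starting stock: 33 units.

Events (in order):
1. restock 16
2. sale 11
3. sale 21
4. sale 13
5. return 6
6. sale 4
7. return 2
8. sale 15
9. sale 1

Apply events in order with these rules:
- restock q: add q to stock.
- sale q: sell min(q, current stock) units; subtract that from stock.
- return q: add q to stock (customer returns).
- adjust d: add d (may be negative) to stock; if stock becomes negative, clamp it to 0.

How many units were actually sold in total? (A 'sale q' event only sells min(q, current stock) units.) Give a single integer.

Processing events:
Start: stock = 33
  Event 1 (restock 16): 33 + 16 = 49
  Event 2 (sale 11): sell min(11,49)=11. stock: 49 - 11 = 38. total_sold = 11
  Event 3 (sale 21): sell min(21,38)=21. stock: 38 - 21 = 17. total_sold = 32
  Event 4 (sale 13): sell min(13,17)=13. stock: 17 - 13 = 4. total_sold = 45
  Event 5 (return 6): 4 + 6 = 10
  Event 6 (sale 4): sell min(4,10)=4. stock: 10 - 4 = 6. total_sold = 49
  Event 7 (return 2): 6 + 2 = 8
  Event 8 (sale 15): sell min(15,8)=8. stock: 8 - 8 = 0. total_sold = 57
  Event 9 (sale 1): sell min(1,0)=0. stock: 0 - 0 = 0. total_sold = 57
Final: stock = 0, total_sold = 57

Answer: 57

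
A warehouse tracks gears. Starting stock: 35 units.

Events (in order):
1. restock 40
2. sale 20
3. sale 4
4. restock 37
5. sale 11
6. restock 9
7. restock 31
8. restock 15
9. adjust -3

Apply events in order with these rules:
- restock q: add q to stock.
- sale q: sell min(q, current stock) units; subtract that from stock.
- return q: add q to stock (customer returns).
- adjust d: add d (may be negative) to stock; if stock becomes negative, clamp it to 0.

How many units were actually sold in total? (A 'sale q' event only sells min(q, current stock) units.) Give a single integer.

Answer: 35

Derivation:
Processing events:
Start: stock = 35
  Event 1 (restock 40): 35 + 40 = 75
  Event 2 (sale 20): sell min(20,75)=20. stock: 75 - 20 = 55. total_sold = 20
  Event 3 (sale 4): sell min(4,55)=4. stock: 55 - 4 = 51. total_sold = 24
  Event 4 (restock 37): 51 + 37 = 88
  Event 5 (sale 11): sell min(11,88)=11. stock: 88 - 11 = 77. total_sold = 35
  Event 6 (restock 9): 77 + 9 = 86
  Event 7 (restock 31): 86 + 31 = 117
  Event 8 (restock 15): 117 + 15 = 132
  Event 9 (adjust -3): 132 + -3 = 129
Final: stock = 129, total_sold = 35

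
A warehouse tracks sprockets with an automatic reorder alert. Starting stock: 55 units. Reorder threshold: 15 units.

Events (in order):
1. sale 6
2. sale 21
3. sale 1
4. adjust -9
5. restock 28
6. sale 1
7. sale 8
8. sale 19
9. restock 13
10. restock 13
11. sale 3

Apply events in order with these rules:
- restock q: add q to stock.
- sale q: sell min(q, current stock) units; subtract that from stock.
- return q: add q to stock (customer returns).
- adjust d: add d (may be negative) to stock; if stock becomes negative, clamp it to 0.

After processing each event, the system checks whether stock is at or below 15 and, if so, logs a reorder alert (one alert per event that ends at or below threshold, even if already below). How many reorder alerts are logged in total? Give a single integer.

Answer: 0

Derivation:
Processing events:
Start: stock = 55
  Event 1 (sale 6): sell min(6,55)=6. stock: 55 - 6 = 49. total_sold = 6
  Event 2 (sale 21): sell min(21,49)=21. stock: 49 - 21 = 28. total_sold = 27
  Event 3 (sale 1): sell min(1,28)=1. stock: 28 - 1 = 27. total_sold = 28
  Event 4 (adjust -9): 27 + -9 = 18
  Event 5 (restock 28): 18 + 28 = 46
  Event 6 (sale 1): sell min(1,46)=1. stock: 46 - 1 = 45. total_sold = 29
  Event 7 (sale 8): sell min(8,45)=8. stock: 45 - 8 = 37. total_sold = 37
  Event 8 (sale 19): sell min(19,37)=19. stock: 37 - 19 = 18. total_sold = 56
  Event 9 (restock 13): 18 + 13 = 31
  Event 10 (restock 13): 31 + 13 = 44
  Event 11 (sale 3): sell min(3,44)=3. stock: 44 - 3 = 41. total_sold = 59
Final: stock = 41, total_sold = 59

Checking against threshold 15:
  After event 1: stock=49 > 15
  After event 2: stock=28 > 15
  After event 3: stock=27 > 15
  After event 4: stock=18 > 15
  After event 5: stock=46 > 15
  After event 6: stock=45 > 15
  After event 7: stock=37 > 15
  After event 8: stock=18 > 15
  After event 9: stock=31 > 15
  After event 10: stock=44 > 15
  After event 11: stock=41 > 15
Alert events: []. Count = 0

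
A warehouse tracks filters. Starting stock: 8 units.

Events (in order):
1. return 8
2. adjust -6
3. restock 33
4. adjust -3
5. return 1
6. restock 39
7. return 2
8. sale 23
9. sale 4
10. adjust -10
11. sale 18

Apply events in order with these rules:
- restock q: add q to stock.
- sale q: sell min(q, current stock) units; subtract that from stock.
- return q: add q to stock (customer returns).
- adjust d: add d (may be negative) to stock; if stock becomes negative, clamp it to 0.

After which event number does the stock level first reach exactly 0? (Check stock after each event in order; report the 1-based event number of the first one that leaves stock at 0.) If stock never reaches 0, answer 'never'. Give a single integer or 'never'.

Processing events:
Start: stock = 8
  Event 1 (return 8): 8 + 8 = 16
  Event 2 (adjust -6): 16 + -6 = 10
  Event 3 (restock 33): 10 + 33 = 43
  Event 4 (adjust -3): 43 + -3 = 40
  Event 5 (return 1): 40 + 1 = 41
  Event 6 (restock 39): 41 + 39 = 80
  Event 7 (return 2): 80 + 2 = 82
  Event 8 (sale 23): sell min(23,82)=23. stock: 82 - 23 = 59. total_sold = 23
  Event 9 (sale 4): sell min(4,59)=4. stock: 59 - 4 = 55. total_sold = 27
  Event 10 (adjust -10): 55 + -10 = 45
  Event 11 (sale 18): sell min(18,45)=18. stock: 45 - 18 = 27. total_sold = 45
Final: stock = 27, total_sold = 45

Stock never reaches 0.

Answer: never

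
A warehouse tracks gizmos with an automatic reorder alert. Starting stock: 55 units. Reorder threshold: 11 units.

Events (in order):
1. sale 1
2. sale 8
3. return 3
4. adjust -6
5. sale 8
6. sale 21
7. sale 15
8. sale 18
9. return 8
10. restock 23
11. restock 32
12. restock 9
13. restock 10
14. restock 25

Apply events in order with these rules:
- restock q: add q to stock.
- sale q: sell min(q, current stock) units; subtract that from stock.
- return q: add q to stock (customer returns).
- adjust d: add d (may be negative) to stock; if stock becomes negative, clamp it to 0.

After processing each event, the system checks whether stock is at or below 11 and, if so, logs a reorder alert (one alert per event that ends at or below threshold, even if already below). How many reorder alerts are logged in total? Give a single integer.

Processing events:
Start: stock = 55
  Event 1 (sale 1): sell min(1,55)=1. stock: 55 - 1 = 54. total_sold = 1
  Event 2 (sale 8): sell min(8,54)=8. stock: 54 - 8 = 46. total_sold = 9
  Event 3 (return 3): 46 + 3 = 49
  Event 4 (adjust -6): 49 + -6 = 43
  Event 5 (sale 8): sell min(8,43)=8. stock: 43 - 8 = 35. total_sold = 17
  Event 6 (sale 21): sell min(21,35)=21. stock: 35 - 21 = 14. total_sold = 38
  Event 7 (sale 15): sell min(15,14)=14. stock: 14 - 14 = 0. total_sold = 52
  Event 8 (sale 18): sell min(18,0)=0. stock: 0 - 0 = 0. total_sold = 52
  Event 9 (return 8): 0 + 8 = 8
  Event 10 (restock 23): 8 + 23 = 31
  Event 11 (restock 32): 31 + 32 = 63
  Event 12 (restock 9): 63 + 9 = 72
  Event 13 (restock 10): 72 + 10 = 82
  Event 14 (restock 25): 82 + 25 = 107
Final: stock = 107, total_sold = 52

Checking against threshold 11:
  After event 1: stock=54 > 11
  After event 2: stock=46 > 11
  After event 3: stock=49 > 11
  After event 4: stock=43 > 11
  After event 5: stock=35 > 11
  After event 6: stock=14 > 11
  After event 7: stock=0 <= 11 -> ALERT
  After event 8: stock=0 <= 11 -> ALERT
  After event 9: stock=8 <= 11 -> ALERT
  After event 10: stock=31 > 11
  After event 11: stock=63 > 11
  After event 12: stock=72 > 11
  After event 13: stock=82 > 11
  After event 14: stock=107 > 11
Alert events: [7, 8, 9]. Count = 3

Answer: 3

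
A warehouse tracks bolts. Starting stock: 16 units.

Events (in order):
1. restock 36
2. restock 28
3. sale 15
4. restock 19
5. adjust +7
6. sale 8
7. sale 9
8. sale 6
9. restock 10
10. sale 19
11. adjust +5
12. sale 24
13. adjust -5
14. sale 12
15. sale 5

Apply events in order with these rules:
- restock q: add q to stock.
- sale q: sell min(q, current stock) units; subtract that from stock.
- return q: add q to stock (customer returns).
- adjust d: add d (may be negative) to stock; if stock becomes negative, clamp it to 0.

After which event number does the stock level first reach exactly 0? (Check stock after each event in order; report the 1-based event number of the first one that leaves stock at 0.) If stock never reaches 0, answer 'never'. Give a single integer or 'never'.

Processing events:
Start: stock = 16
  Event 1 (restock 36): 16 + 36 = 52
  Event 2 (restock 28): 52 + 28 = 80
  Event 3 (sale 15): sell min(15,80)=15. stock: 80 - 15 = 65. total_sold = 15
  Event 4 (restock 19): 65 + 19 = 84
  Event 5 (adjust +7): 84 + 7 = 91
  Event 6 (sale 8): sell min(8,91)=8. stock: 91 - 8 = 83. total_sold = 23
  Event 7 (sale 9): sell min(9,83)=9. stock: 83 - 9 = 74. total_sold = 32
  Event 8 (sale 6): sell min(6,74)=6. stock: 74 - 6 = 68. total_sold = 38
  Event 9 (restock 10): 68 + 10 = 78
  Event 10 (sale 19): sell min(19,78)=19. stock: 78 - 19 = 59. total_sold = 57
  Event 11 (adjust +5): 59 + 5 = 64
  Event 12 (sale 24): sell min(24,64)=24. stock: 64 - 24 = 40. total_sold = 81
  Event 13 (adjust -5): 40 + -5 = 35
  Event 14 (sale 12): sell min(12,35)=12. stock: 35 - 12 = 23. total_sold = 93
  Event 15 (sale 5): sell min(5,23)=5. stock: 23 - 5 = 18. total_sold = 98
Final: stock = 18, total_sold = 98

Stock never reaches 0.

Answer: never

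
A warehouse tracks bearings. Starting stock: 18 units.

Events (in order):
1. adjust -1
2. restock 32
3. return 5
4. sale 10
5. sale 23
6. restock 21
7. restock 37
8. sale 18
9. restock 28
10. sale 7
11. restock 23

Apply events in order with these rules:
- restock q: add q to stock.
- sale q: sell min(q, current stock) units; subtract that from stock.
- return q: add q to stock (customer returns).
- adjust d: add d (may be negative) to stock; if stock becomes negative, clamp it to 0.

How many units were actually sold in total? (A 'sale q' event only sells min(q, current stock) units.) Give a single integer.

Answer: 58

Derivation:
Processing events:
Start: stock = 18
  Event 1 (adjust -1): 18 + -1 = 17
  Event 2 (restock 32): 17 + 32 = 49
  Event 3 (return 5): 49 + 5 = 54
  Event 4 (sale 10): sell min(10,54)=10. stock: 54 - 10 = 44. total_sold = 10
  Event 5 (sale 23): sell min(23,44)=23. stock: 44 - 23 = 21. total_sold = 33
  Event 6 (restock 21): 21 + 21 = 42
  Event 7 (restock 37): 42 + 37 = 79
  Event 8 (sale 18): sell min(18,79)=18. stock: 79 - 18 = 61. total_sold = 51
  Event 9 (restock 28): 61 + 28 = 89
  Event 10 (sale 7): sell min(7,89)=7. stock: 89 - 7 = 82. total_sold = 58
  Event 11 (restock 23): 82 + 23 = 105
Final: stock = 105, total_sold = 58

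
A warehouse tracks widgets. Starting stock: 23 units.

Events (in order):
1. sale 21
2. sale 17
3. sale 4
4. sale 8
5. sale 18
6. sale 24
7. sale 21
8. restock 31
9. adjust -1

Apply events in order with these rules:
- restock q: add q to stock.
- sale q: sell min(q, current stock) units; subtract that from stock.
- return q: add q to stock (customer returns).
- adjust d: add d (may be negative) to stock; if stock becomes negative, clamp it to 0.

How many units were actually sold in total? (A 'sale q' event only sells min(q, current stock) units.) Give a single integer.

Processing events:
Start: stock = 23
  Event 1 (sale 21): sell min(21,23)=21. stock: 23 - 21 = 2. total_sold = 21
  Event 2 (sale 17): sell min(17,2)=2. stock: 2 - 2 = 0. total_sold = 23
  Event 3 (sale 4): sell min(4,0)=0. stock: 0 - 0 = 0. total_sold = 23
  Event 4 (sale 8): sell min(8,0)=0. stock: 0 - 0 = 0. total_sold = 23
  Event 5 (sale 18): sell min(18,0)=0. stock: 0 - 0 = 0. total_sold = 23
  Event 6 (sale 24): sell min(24,0)=0. stock: 0 - 0 = 0. total_sold = 23
  Event 7 (sale 21): sell min(21,0)=0. stock: 0 - 0 = 0. total_sold = 23
  Event 8 (restock 31): 0 + 31 = 31
  Event 9 (adjust -1): 31 + -1 = 30
Final: stock = 30, total_sold = 23

Answer: 23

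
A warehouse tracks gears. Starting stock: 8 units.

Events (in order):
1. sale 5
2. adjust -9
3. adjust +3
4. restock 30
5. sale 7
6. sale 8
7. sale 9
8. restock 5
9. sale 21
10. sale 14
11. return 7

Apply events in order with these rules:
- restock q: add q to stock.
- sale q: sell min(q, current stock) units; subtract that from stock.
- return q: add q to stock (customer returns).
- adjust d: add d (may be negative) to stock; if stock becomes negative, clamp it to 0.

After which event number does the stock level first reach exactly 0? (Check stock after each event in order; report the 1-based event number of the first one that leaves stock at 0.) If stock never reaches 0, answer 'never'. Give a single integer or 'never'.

Answer: 2

Derivation:
Processing events:
Start: stock = 8
  Event 1 (sale 5): sell min(5,8)=5. stock: 8 - 5 = 3. total_sold = 5
  Event 2 (adjust -9): 3 + -9 = 0 (clamped to 0)
  Event 3 (adjust +3): 0 + 3 = 3
  Event 4 (restock 30): 3 + 30 = 33
  Event 5 (sale 7): sell min(7,33)=7. stock: 33 - 7 = 26. total_sold = 12
  Event 6 (sale 8): sell min(8,26)=8. stock: 26 - 8 = 18. total_sold = 20
  Event 7 (sale 9): sell min(9,18)=9. stock: 18 - 9 = 9. total_sold = 29
  Event 8 (restock 5): 9 + 5 = 14
  Event 9 (sale 21): sell min(21,14)=14. stock: 14 - 14 = 0. total_sold = 43
  Event 10 (sale 14): sell min(14,0)=0. stock: 0 - 0 = 0. total_sold = 43
  Event 11 (return 7): 0 + 7 = 7
Final: stock = 7, total_sold = 43

First zero at event 2.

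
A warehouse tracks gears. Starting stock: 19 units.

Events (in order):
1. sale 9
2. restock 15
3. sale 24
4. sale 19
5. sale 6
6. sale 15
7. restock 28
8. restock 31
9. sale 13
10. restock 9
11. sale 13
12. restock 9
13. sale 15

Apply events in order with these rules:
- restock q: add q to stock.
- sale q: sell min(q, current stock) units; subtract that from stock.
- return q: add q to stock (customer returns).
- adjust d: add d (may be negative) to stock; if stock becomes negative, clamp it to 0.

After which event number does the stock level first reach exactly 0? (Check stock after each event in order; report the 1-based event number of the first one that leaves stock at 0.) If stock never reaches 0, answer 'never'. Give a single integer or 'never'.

Answer: 4

Derivation:
Processing events:
Start: stock = 19
  Event 1 (sale 9): sell min(9,19)=9. stock: 19 - 9 = 10. total_sold = 9
  Event 2 (restock 15): 10 + 15 = 25
  Event 3 (sale 24): sell min(24,25)=24. stock: 25 - 24 = 1. total_sold = 33
  Event 4 (sale 19): sell min(19,1)=1. stock: 1 - 1 = 0. total_sold = 34
  Event 5 (sale 6): sell min(6,0)=0. stock: 0 - 0 = 0. total_sold = 34
  Event 6 (sale 15): sell min(15,0)=0. stock: 0 - 0 = 0. total_sold = 34
  Event 7 (restock 28): 0 + 28 = 28
  Event 8 (restock 31): 28 + 31 = 59
  Event 9 (sale 13): sell min(13,59)=13. stock: 59 - 13 = 46. total_sold = 47
  Event 10 (restock 9): 46 + 9 = 55
  Event 11 (sale 13): sell min(13,55)=13. stock: 55 - 13 = 42. total_sold = 60
  Event 12 (restock 9): 42 + 9 = 51
  Event 13 (sale 15): sell min(15,51)=15. stock: 51 - 15 = 36. total_sold = 75
Final: stock = 36, total_sold = 75

First zero at event 4.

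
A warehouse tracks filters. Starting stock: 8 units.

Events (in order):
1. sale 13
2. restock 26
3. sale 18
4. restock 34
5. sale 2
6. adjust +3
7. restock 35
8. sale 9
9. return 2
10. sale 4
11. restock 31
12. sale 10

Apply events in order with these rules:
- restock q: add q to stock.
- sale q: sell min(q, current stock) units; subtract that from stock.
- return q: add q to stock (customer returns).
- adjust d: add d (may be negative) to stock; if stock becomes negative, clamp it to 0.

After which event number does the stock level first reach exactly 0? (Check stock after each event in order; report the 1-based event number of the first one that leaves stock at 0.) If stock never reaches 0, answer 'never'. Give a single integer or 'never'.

Processing events:
Start: stock = 8
  Event 1 (sale 13): sell min(13,8)=8. stock: 8 - 8 = 0. total_sold = 8
  Event 2 (restock 26): 0 + 26 = 26
  Event 3 (sale 18): sell min(18,26)=18. stock: 26 - 18 = 8. total_sold = 26
  Event 4 (restock 34): 8 + 34 = 42
  Event 5 (sale 2): sell min(2,42)=2. stock: 42 - 2 = 40. total_sold = 28
  Event 6 (adjust +3): 40 + 3 = 43
  Event 7 (restock 35): 43 + 35 = 78
  Event 8 (sale 9): sell min(9,78)=9. stock: 78 - 9 = 69. total_sold = 37
  Event 9 (return 2): 69 + 2 = 71
  Event 10 (sale 4): sell min(4,71)=4. stock: 71 - 4 = 67. total_sold = 41
  Event 11 (restock 31): 67 + 31 = 98
  Event 12 (sale 10): sell min(10,98)=10. stock: 98 - 10 = 88. total_sold = 51
Final: stock = 88, total_sold = 51

First zero at event 1.

Answer: 1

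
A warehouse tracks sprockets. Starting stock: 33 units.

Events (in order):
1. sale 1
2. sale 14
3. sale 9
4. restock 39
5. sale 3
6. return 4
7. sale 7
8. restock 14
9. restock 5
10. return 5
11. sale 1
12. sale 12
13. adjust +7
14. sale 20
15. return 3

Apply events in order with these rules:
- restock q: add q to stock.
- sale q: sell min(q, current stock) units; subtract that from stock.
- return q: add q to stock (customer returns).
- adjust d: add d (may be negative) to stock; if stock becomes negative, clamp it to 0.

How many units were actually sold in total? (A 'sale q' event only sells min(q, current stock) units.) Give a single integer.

Answer: 67

Derivation:
Processing events:
Start: stock = 33
  Event 1 (sale 1): sell min(1,33)=1. stock: 33 - 1 = 32. total_sold = 1
  Event 2 (sale 14): sell min(14,32)=14. stock: 32 - 14 = 18. total_sold = 15
  Event 3 (sale 9): sell min(9,18)=9. stock: 18 - 9 = 9. total_sold = 24
  Event 4 (restock 39): 9 + 39 = 48
  Event 5 (sale 3): sell min(3,48)=3. stock: 48 - 3 = 45. total_sold = 27
  Event 6 (return 4): 45 + 4 = 49
  Event 7 (sale 7): sell min(7,49)=7. stock: 49 - 7 = 42. total_sold = 34
  Event 8 (restock 14): 42 + 14 = 56
  Event 9 (restock 5): 56 + 5 = 61
  Event 10 (return 5): 61 + 5 = 66
  Event 11 (sale 1): sell min(1,66)=1. stock: 66 - 1 = 65. total_sold = 35
  Event 12 (sale 12): sell min(12,65)=12. stock: 65 - 12 = 53. total_sold = 47
  Event 13 (adjust +7): 53 + 7 = 60
  Event 14 (sale 20): sell min(20,60)=20. stock: 60 - 20 = 40. total_sold = 67
  Event 15 (return 3): 40 + 3 = 43
Final: stock = 43, total_sold = 67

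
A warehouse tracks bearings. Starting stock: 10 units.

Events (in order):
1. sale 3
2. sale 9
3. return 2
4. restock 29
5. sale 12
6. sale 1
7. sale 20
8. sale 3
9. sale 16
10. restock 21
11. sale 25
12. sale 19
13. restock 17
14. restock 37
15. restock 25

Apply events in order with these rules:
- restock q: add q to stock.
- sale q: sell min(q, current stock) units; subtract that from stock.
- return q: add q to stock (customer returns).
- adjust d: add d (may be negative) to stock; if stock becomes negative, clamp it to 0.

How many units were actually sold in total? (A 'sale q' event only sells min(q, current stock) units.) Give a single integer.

Answer: 62

Derivation:
Processing events:
Start: stock = 10
  Event 1 (sale 3): sell min(3,10)=3. stock: 10 - 3 = 7. total_sold = 3
  Event 2 (sale 9): sell min(9,7)=7. stock: 7 - 7 = 0. total_sold = 10
  Event 3 (return 2): 0 + 2 = 2
  Event 4 (restock 29): 2 + 29 = 31
  Event 5 (sale 12): sell min(12,31)=12. stock: 31 - 12 = 19. total_sold = 22
  Event 6 (sale 1): sell min(1,19)=1. stock: 19 - 1 = 18. total_sold = 23
  Event 7 (sale 20): sell min(20,18)=18. stock: 18 - 18 = 0. total_sold = 41
  Event 8 (sale 3): sell min(3,0)=0. stock: 0 - 0 = 0. total_sold = 41
  Event 9 (sale 16): sell min(16,0)=0. stock: 0 - 0 = 0. total_sold = 41
  Event 10 (restock 21): 0 + 21 = 21
  Event 11 (sale 25): sell min(25,21)=21. stock: 21 - 21 = 0. total_sold = 62
  Event 12 (sale 19): sell min(19,0)=0. stock: 0 - 0 = 0. total_sold = 62
  Event 13 (restock 17): 0 + 17 = 17
  Event 14 (restock 37): 17 + 37 = 54
  Event 15 (restock 25): 54 + 25 = 79
Final: stock = 79, total_sold = 62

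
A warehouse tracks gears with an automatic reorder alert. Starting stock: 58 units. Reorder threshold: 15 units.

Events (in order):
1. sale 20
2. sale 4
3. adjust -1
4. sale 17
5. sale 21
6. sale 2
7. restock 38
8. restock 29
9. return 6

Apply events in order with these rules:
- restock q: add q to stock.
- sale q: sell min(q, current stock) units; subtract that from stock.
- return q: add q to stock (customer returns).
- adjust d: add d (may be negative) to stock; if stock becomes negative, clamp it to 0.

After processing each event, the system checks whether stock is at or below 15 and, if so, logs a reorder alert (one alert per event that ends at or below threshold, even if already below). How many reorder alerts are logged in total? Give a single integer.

Processing events:
Start: stock = 58
  Event 1 (sale 20): sell min(20,58)=20. stock: 58 - 20 = 38. total_sold = 20
  Event 2 (sale 4): sell min(4,38)=4. stock: 38 - 4 = 34. total_sold = 24
  Event 3 (adjust -1): 34 + -1 = 33
  Event 4 (sale 17): sell min(17,33)=17. stock: 33 - 17 = 16. total_sold = 41
  Event 5 (sale 21): sell min(21,16)=16. stock: 16 - 16 = 0. total_sold = 57
  Event 6 (sale 2): sell min(2,0)=0. stock: 0 - 0 = 0. total_sold = 57
  Event 7 (restock 38): 0 + 38 = 38
  Event 8 (restock 29): 38 + 29 = 67
  Event 9 (return 6): 67 + 6 = 73
Final: stock = 73, total_sold = 57

Checking against threshold 15:
  After event 1: stock=38 > 15
  After event 2: stock=34 > 15
  After event 3: stock=33 > 15
  After event 4: stock=16 > 15
  After event 5: stock=0 <= 15 -> ALERT
  After event 6: stock=0 <= 15 -> ALERT
  After event 7: stock=38 > 15
  After event 8: stock=67 > 15
  After event 9: stock=73 > 15
Alert events: [5, 6]. Count = 2

Answer: 2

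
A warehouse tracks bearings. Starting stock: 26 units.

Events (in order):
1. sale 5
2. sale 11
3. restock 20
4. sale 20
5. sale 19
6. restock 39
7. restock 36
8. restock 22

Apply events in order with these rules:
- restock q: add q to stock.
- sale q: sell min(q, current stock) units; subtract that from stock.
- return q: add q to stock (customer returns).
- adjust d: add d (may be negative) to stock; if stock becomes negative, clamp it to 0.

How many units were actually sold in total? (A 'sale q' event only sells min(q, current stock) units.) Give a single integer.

Answer: 46

Derivation:
Processing events:
Start: stock = 26
  Event 1 (sale 5): sell min(5,26)=5. stock: 26 - 5 = 21. total_sold = 5
  Event 2 (sale 11): sell min(11,21)=11. stock: 21 - 11 = 10. total_sold = 16
  Event 3 (restock 20): 10 + 20 = 30
  Event 4 (sale 20): sell min(20,30)=20. stock: 30 - 20 = 10. total_sold = 36
  Event 5 (sale 19): sell min(19,10)=10. stock: 10 - 10 = 0. total_sold = 46
  Event 6 (restock 39): 0 + 39 = 39
  Event 7 (restock 36): 39 + 36 = 75
  Event 8 (restock 22): 75 + 22 = 97
Final: stock = 97, total_sold = 46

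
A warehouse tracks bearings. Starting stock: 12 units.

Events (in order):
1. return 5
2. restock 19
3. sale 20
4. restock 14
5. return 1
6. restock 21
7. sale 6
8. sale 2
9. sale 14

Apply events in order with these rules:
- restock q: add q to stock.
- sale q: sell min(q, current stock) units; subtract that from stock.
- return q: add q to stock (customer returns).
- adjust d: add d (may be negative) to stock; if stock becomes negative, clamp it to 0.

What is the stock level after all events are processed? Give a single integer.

Answer: 30

Derivation:
Processing events:
Start: stock = 12
  Event 1 (return 5): 12 + 5 = 17
  Event 2 (restock 19): 17 + 19 = 36
  Event 3 (sale 20): sell min(20,36)=20. stock: 36 - 20 = 16. total_sold = 20
  Event 4 (restock 14): 16 + 14 = 30
  Event 5 (return 1): 30 + 1 = 31
  Event 6 (restock 21): 31 + 21 = 52
  Event 7 (sale 6): sell min(6,52)=6. stock: 52 - 6 = 46. total_sold = 26
  Event 8 (sale 2): sell min(2,46)=2. stock: 46 - 2 = 44. total_sold = 28
  Event 9 (sale 14): sell min(14,44)=14. stock: 44 - 14 = 30. total_sold = 42
Final: stock = 30, total_sold = 42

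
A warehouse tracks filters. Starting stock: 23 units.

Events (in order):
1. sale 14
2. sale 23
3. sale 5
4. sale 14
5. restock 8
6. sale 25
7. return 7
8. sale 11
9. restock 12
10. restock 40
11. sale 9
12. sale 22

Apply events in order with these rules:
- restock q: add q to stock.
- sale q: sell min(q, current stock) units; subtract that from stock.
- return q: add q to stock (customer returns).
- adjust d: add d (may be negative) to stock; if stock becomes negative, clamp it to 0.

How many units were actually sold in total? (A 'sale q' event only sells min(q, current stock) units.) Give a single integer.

Answer: 69

Derivation:
Processing events:
Start: stock = 23
  Event 1 (sale 14): sell min(14,23)=14. stock: 23 - 14 = 9. total_sold = 14
  Event 2 (sale 23): sell min(23,9)=9. stock: 9 - 9 = 0. total_sold = 23
  Event 3 (sale 5): sell min(5,0)=0. stock: 0 - 0 = 0. total_sold = 23
  Event 4 (sale 14): sell min(14,0)=0. stock: 0 - 0 = 0. total_sold = 23
  Event 5 (restock 8): 0 + 8 = 8
  Event 6 (sale 25): sell min(25,8)=8. stock: 8 - 8 = 0. total_sold = 31
  Event 7 (return 7): 0 + 7 = 7
  Event 8 (sale 11): sell min(11,7)=7. stock: 7 - 7 = 0. total_sold = 38
  Event 9 (restock 12): 0 + 12 = 12
  Event 10 (restock 40): 12 + 40 = 52
  Event 11 (sale 9): sell min(9,52)=9. stock: 52 - 9 = 43. total_sold = 47
  Event 12 (sale 22): sell min(22,43)=22. stock: 43 - 22 = 21. total_sold = 69
Final: stock = 21, total_sold = 69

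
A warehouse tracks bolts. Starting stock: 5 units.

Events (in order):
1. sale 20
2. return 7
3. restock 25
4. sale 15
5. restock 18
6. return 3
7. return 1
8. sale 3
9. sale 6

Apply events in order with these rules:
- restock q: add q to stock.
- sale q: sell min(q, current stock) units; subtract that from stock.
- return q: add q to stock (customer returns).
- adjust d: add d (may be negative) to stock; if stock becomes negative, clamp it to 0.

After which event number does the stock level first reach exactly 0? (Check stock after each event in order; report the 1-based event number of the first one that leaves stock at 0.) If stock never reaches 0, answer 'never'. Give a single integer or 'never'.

Answer: 1

Derivation:
Processing events:
Start: stock = 5
  Event 1 (sale 20): sell min(20,5)=5. stock: 5 - 5 = 0. total_sold = 5
  Event 2 (return 7): 0 + 7 = 7
  Event 3 (restock 25): 7 + 25 = 32
  Event 4 (sale 15): sell min(15,32)=15. stock: 32 - 15 = 17. total_sold = 20
  Event 5 (restock 18): 17 + 18 = 35
  Event 6 (return 3): 35 + 3 = 38
  Event 7 (return 1): 38 + 1 = 39
  Event 8 (sale 3): sell min(3,39)=3. stock: 39 - 3 = 36. total_sold = 23
  Event 9 (sale 6): sell min(6,36)=6. stock: 36 - 6 = 30. total_sold = 29
Final: stock = 30, total_sold = 29

First zero at event 1.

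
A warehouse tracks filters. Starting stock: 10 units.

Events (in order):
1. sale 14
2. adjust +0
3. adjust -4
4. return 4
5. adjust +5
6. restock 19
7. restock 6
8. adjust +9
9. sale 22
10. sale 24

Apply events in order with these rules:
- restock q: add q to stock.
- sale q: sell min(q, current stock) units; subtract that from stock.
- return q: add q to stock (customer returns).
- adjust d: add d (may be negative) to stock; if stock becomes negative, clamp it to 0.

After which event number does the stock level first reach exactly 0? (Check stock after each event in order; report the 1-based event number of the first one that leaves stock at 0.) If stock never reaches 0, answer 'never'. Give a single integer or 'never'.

Processing events:
Start: stock = 10
  Event 1 (sale 14): sell min(14,10)=10. stock: 10 - 10 = 0. total_sold = 10
  Event 2 (adjust +0): 0 + 0 = 0
  Event 3 (adjust -4): 0 + -4 = 0 (clamped to 0)
  Event 4 (return 4): 0 + 4 = 4
  Event 5 (adjust +5): 4 + 5 = 9
  Event 6 (restock 19): 9 + 19 = 28
  Event 7 (restock 6): 28 + 6 = 34
  Event 8 (adjust +9): 34 + 9 = 43
  Event 9 (sale 22): sell min(22,43)=22. stock: 43 - 22 = 21. total_sold = 32
  Event 10 (sale 24): sell min(24,21)=21. stock: 21 - 21 = 0. total_sold = 53
Final: stock = 0, total_sold = 53

First zero at event 1.

Answer: 1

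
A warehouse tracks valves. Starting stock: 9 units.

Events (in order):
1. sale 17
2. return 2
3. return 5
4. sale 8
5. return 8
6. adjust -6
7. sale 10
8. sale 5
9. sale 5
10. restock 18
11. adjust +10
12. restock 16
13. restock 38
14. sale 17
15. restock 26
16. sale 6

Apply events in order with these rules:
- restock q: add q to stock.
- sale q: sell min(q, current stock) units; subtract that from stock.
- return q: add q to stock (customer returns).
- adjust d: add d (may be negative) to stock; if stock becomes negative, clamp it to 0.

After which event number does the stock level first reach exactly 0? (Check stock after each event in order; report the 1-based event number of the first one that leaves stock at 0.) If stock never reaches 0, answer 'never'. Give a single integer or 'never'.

Answer: 1

Derivation:
Processing events:
Start: stock = 9
  Event 1 (sale 17): sell min(17,9)=9. stock: 9 - 9 = 0. total_sold = 9
  Event 2 (return 2): 0 + 2 = 2
  Event 3 (return 5): 2 + 5 = 7
  Event 4 (sale 8): sell min(8,7)=7. stock: 7 - 7 = 0. total_sold = 16
  Event 5 (return 8): 0 + 8 = 8
  Event 6 (adjust -6): 8 + -6 = 2
  Event 7 (sale 10): sell min(10,2)=2. stock: 2 - 2 = 0. total_sold = 18
  Event 8 (sale 5): sell min(5,0)=0. stock: 0 - 0 = 0. total_sold = 18
  Event 9 (sale 5): sell min(5,0)=0. stock: 0 - 0 = 0. total_sold = 18
  Event 10 (restock 18): 0 + 18 = 18
  Event 11 (adjust +10): 18 + 10 = 28
  Event 12 (restock 16): 28 + 16 = 44
  Event 13 (restock 38): 44 + 38 = 82
  Event 14 (sale 17): sell min(17,82)=17. stock: 82 - 17 = 65. total_sold = 35
  Event 15 (restock 26): 65 + 26 = 91
  Event 16 (sale 6): sell min(6,91)=6. stock: 91 - 6 = 85. total_sold = 41
Final: stock = 85, total_sold = 41

First zero at event 1.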